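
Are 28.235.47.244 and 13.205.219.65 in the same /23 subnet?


Mask: 255.255.254.0
28.235.47.244 AND mask = 28.235.46.0
13.205.219.65 AND mask = 13.205.218.0
No, different subnets (28.235.46.0 vs 13.205.218.0)


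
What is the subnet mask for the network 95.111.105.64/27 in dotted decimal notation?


/27 means 27 network bits, 5 host bits
Binary: 11111111111111111111111111100000
Mask: 255.255.255.224


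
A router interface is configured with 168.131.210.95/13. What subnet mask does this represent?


/13 means 13 network bits, 19 host bits
Binary: 11111111111110000000000000000000
Mask: 255.248.0.0


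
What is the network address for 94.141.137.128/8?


IP:   01011110.10001101.10001001.10000000
Mask: 11111111.00000000.00000000.00000000
AND operation:
Net:  01011110.00000000.00000000.00000000
Network: 94.0.0.0/8


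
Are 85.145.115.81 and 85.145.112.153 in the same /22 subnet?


Mask: 255.255.252.0
85.145.115.81 AND mask = 85.145.112.0
85.145.112.153 AND mask = 85.145.112.0
Yes, same subnet (85.145.112.0)


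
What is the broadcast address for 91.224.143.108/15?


Network: 91.224.0.0/15
Host bits = 17
Set all host bits to 1:
Broadcast: 91.225.255.255


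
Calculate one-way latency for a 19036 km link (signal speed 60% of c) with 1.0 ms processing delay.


Speed = 0.6 * 3e5 km/s = 180000 km/s
Propagation delay = 19036 / 180000 = 0.1058 s = 105.7556 ms
Processing delay = 1.0 ms
Total one-way latency = 106.7556 ms


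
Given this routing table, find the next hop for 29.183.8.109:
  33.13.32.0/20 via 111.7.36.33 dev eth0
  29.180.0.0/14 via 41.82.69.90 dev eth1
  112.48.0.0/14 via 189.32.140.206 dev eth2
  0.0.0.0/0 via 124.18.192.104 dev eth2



Longest prefix match for 29.183.8.109:
  /20 33.13.32.0: no
  /14 29.180.0.0: MATCH
  /14 112.48.0.0: no
  /0 0.0.0.0: MATCH
Selected: next-hop 41.82.69.90 via eth1 (matched /14)


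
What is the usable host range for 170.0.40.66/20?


Network: 170.0.32.0
Broadcast: 170.0.47.255
First usable = network + 1
Last usable = broadcast - 1
Range: 170.0.32.1 to 170.0.47.254


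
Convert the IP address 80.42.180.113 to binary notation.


80 = 01010000
42 = 00101010
180 = 10110100
113 = 01110001
Binary: 01010000.00101010.10110100.01110001


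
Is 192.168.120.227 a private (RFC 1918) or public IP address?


RFC 1918 private ranges:
  10.0.0.0/8 (10.0.0.0 - 10.255.255.255)
  172.16.0.0/12 (172.16.0.0 - 172.31.255.255)
  192.168.0.0/16 (192.168.0.0 - 192.168.255.255)
Private (in 192.168.0.0/16)


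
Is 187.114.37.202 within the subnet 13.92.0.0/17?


Subnet network: 13.92.0.0
Test IP AND mask: 187.114.0.0
No, 187.114.37.202 is not in 13.92.0.0/17


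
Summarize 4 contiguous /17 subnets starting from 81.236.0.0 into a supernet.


Original prefix: /17
Number of subnets: 4 = 2^2
New prefix = 17 - 2 = 15
Supernet: 81.236.0.0/15


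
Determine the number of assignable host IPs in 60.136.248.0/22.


Host bits = 32 - 22 = 10
Total addresses = 2^10 = 1024
Usable = total - 2 (network and broadcast)
Usable hosts: 1022


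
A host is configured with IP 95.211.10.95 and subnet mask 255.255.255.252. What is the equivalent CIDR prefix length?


Binary: 11111111.11111111.11111111.11111100
Count leading 1s
Prefix: /30


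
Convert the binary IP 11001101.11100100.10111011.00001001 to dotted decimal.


11001101 = 205
11100100 = 228
10111011 = 187
00001001 = 9
IP: 205.228.187.9


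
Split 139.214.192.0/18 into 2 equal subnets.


New prefix = 18 + 1 = 19
Each subnet has 8192 addresses
  139.214.192.0/19
  139.214.224.0/19
Subnets: 139.214.192.0/19, 139.214.224.0/19


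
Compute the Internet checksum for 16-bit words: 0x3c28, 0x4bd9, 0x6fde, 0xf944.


Sum all words (with carry folding):
+ 0x3c28 = 0x3c28
+ 0x4bd9 = 0x8801
+ 0x6fde = 0xf7df
+ 0xf944 = 0xf124
One's complement: ~0xf124
Checksum = 0x0edb


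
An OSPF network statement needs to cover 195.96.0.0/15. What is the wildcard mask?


Subnet mask: 255.254.0.0
Wildcard = 255.255.255.255 - subnet mask
255 - 255 = 0
255 - 254 = 1
255 - 0 = 255
255 - 0 = 255
Wildcard: 0.1.255.255


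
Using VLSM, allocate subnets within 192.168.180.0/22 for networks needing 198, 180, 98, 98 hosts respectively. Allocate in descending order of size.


198 hosts -> /24 (254 usable): 192.168.180.0/24
180 hosts -> /24 (254 usable): 192.168.181.0/24
98 hosts -> /25 (126 usable): 192.168.182.0/25
98 hosts -> /25 (126 usable): 192.168.182.128/25
Allocation: 192.168.180.0/24 (198 hosts, 254 usable); 192.168.181.0/24 (180 hosts, 254 usable); 192.168.182.0/25 (98 hosts, 126 usable); 192.168.182.128/25 (98 hosts, 126 usable)


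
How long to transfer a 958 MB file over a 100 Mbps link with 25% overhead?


Effective throughput = 100 * (1 - 25/100) = 75 Mbps
File size in Mb = 958 * 8 = 7664 Mb
Time = 7664 / 75
Time = 102.1867 seconds


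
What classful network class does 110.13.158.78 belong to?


First octet: 110
Binary: 01101110
0xxxxxxx -> Class A (1-126)
Class A, default mask 255.0.0.0 (/8)


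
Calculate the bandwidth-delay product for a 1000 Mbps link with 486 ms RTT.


BDP = bandwidth * RTT
= 1000 Mbps * 486 ms
= 1000 * 1e6 * 486 / 1000 bits
= 486000000 bits
= 60750000 bytes
= 59326.1719 KB
BDP = 486000000 bits (60750000 bytes)


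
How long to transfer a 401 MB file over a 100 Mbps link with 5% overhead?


Effective throughput = 100 * (1 - 5/100) = 95 Mbps
File size in Mb = 401 * 8 = 3208 Mb
Time = 3208 / 95
Time = 33.7684 seconds


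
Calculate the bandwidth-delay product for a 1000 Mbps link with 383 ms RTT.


BDP = bandwidth * RTT
= 1000 Mbps * 383 ms
= 1000 * 1e6 * 383 / 1000 bits
= 383000000 bits
= 47875000 bytes
= 46752.9297 KB
BDP = 383000000 bits (47875000 bytes)


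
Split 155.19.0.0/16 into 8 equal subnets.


New prefix = 16 + 3 = 19
Each subnet has 8192 addresses
  155.19.0.0/19
  155.19.32.0/19
  155.19.64.0/19
  155.19.96.0/19
  155.19.128.0/19
  155.19.160.0/19
  155.19.192.0/19
  155.19.224.0/19
Subnets: 155.19.0.0/19, 155.19.32.0/19, 155.19.64.0/19, 155.19.96.0/19, 155.19.128.0/19, 155.19.160.0/19, 155.19.192.0/19, 155.19.224.0/19


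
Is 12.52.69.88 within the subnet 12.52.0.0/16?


Subnet network: 12.52.0.0
Test IP AND mask: 12.52.0.0
Yes, 12.52.69.88 is in 12.52.0.0/16


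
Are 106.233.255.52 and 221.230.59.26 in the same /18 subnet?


Mask: 255.255.192.0
106.233.255.52 AND mask = 106.233.192.0
221.230.59.26 AND mask = 221.230.0.0
No, different subnets (106.233.192.0 vs 221.230.0.0)


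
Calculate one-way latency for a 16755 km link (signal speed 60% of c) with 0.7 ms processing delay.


Speed = 0.6 * 3e5 km/s = 180000 km/s
Propagation delay = 16755 / 180000 = 0.0931 s = 93.0833 ms
Processing delay = 0.7 ms
Total one-way latency = 93.7833 ms


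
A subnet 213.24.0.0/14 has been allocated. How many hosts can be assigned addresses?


Host bits = 32 - 14 = 18
Total addresses = 2^18 = 262144
Usable = total - 2 (network and broadcast)
Usable hosts: 262142


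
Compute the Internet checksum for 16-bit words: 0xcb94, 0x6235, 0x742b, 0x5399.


Sum all words (with carry folding):
+ 0xcb94 = 0xcb94
+ 0x6235 = 0x2dca
+ 0x742b = 0xa1f5
+ 0x5399 = 0xf58e
One's complement: ~0xf58e
Checksum = 0x0a71


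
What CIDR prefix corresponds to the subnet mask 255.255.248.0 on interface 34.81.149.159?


Binary: 11111111.11111111.11111000.00000000
Count leading 1s
Prefix: /21


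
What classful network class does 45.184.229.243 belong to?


First octet: 45
Binary: 00101101
0xxxxxxx -> Class A (1-126)
Class A, default mask 255.0.0.0 (/8)


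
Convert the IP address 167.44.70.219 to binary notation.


167 = 10100111
44 = 00101100
70 = 01000110
219 = 11011011
Binary: 10100111.00101100.01000110.11011011


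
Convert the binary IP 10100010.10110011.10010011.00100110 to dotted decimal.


10100010 = 162
10110011 = 179
10010011 = 147
00100110 = 38
IP: 162.179.147.38


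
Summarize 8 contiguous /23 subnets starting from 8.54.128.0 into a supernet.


Original prefix: /23
Number of subnets: 8 = 2^3
New prefix = 23 - 3 = 20
Supernet: 8.54.128.0/20


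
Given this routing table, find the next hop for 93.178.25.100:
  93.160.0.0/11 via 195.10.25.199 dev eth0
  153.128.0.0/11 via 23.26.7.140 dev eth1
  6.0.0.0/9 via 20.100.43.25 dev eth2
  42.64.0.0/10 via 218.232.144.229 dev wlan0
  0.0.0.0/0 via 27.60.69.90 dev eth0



Longest prefix match for 93.178.25.100:
  /11 93.160.0.0: MATCH
  /11 153.128.0.0: no
  /9 6.0.0.0: no
  /10 42.64.0.0: no
  /0 0.0.0.0: MATCH
Selected: next-hop 195.10.25.199 via eth0 (matched /11)


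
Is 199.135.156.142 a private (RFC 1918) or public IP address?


RFC 1918 private ranges:
  10.0.0.0/8 (10.0.0.0 - 10.255.255.255)
  172.16.0.0/12 (172.16.0.0 - 172.31.255.255)
  192.168.0.0/16 (192.168.0.0 - 192.168.255.255)
Public (not in any RFC 1918 range)


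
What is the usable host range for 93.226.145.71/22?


Network: 93.226.144.0
Broadcast: 93.226.147.255
First usable = network + 1
Last usable = broadcast - 1
Range: 93.226.144.1 to 93.226.147.254


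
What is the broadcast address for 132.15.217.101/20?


Network: 132.15.208.0/20
Host bits = 12
Set all host bits to 1:
Broadcast: 132.15.223.255


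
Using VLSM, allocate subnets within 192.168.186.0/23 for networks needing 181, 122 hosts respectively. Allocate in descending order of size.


181 hosts -> /24 (254 usable): 192.168.186.0/24
122 hosts -> /25 (126 usable): 192.168.187.0/25
Allocation: 192.168.186.0/24 (181 hosts, 254 usable); 192.168.187.0/25 (122 hosts, 126 usable)


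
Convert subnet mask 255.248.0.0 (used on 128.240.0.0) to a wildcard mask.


Subnet mask: 255.248.0.0
Wildcard = 255.255.255.255 - subnet mask
255 - 255 = 0
255 - 248 = 7
255 - 0 = 255
255 - 0 = 255
Wildcard: 0.7.255.255


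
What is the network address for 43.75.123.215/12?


IP:   00101011.01001011.01111011.11010111
Mask: 11111111.11110000.00000000.00000000
AND operation:
Net:  00101011.01000000.00000000.00000000
Network: 43.64.0.0/12


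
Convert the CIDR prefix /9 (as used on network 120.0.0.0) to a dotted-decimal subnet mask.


/9 means 9 network bits, 23 host bits
Binary: 11111111100000000000000000000000
Mask: 255.128.0.0


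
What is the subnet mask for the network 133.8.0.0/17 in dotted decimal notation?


/17 means 17 network bits, 15 host bits
Binary: 11111111111111111000000000000000
Mask: 255.255.128.0


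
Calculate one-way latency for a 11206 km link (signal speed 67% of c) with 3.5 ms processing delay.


Speed = 0.67 * 3e5 km/s = 201000 km/s
Propagation delay = 11206 / 201000 = 0.0558 s = 55.7512 ms
Processing delay = 3.5 ms
Total one-way latency = 59.2512 ms


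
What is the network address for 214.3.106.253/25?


IP:   11010110.00000011.01101010.11111101
Mask: 11111111.11111111.11111111.10000000
AND operation:
Net:  11010110.00000011.01101010.10000000
Network: 214.3.106.128/25


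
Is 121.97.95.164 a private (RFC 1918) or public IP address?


RFC 1918 private ranges:
  10.0.0.0/8 (10.0.0.0 - 10.255.255.255)
  172.16.0.0/12 (172.16.0.0 - 172.31.255.255)
  192.168.0.0/16 (192.168.0.0 - 192.168.255.255)
Public (not in any RFC 1918 range)


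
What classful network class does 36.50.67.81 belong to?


First octet: 36
Binary: 00100100
0xxxxxxx -> Class A (1-126)
Class A, default mask 255.0.0.0 (/8)


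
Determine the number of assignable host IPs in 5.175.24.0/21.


Host bits = 32 - 21 = 11
Total addresses = 2^11 = 2048
Usable = total - 2 (network and broadcast)
Usable hosts: 2046


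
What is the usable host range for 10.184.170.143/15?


Network: 10.184.0.0
Broadcast: 10.185.255.255
First usable = network + 1
Last usable = broadcast - 1
Range: 10.184.0.1 to 10.185.255.254


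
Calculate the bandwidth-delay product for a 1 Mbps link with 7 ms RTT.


BDP = bandwidth * RTT
= 1 Mbps * 7 ms
= 1 * 1e6 * 7 / 1000 bits
= 7000 bits
= 875 bytes
BDP = 7000 bits (875 bytes)


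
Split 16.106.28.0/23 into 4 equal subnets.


New prefix = 23 + 2 = 25
Each subnet has 128 addresses
  16.106.28.0/25
  16.106.28.128/25
  16.106.29.0/25
  16.106.29.128/25
Subnets: 16.106.28.0/25, 16.106.28.128/25, 16.106.29.0/25, 16.106.29.128/25


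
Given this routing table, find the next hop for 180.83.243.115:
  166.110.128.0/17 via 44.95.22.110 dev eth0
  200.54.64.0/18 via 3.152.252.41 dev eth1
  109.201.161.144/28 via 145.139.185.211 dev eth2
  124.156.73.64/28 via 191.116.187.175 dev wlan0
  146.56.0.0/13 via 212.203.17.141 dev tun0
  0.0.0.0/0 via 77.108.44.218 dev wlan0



Longest prefix match for 180.83.243.115:
  /17 166.110.128.0: no
  /18 200.54.64.0: no
  /28 109.201.161.144: no
  /28 124.156.73.64: no
  /13 146.56.0.0: no
  /0 0.0.0.0: MATCH
Selected: next-hop 77.108.44.218 via wlan0 (matched /0)


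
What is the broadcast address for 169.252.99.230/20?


Network: 169.252.96.0/20
Host bits = 12
Set all host bits to 1:
Broadcast: 169.252.111.255


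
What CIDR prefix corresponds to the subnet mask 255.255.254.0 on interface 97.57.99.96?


Binary: 11111111.11111111.11111110.00000000
Count leading 1s
Prefix: /23


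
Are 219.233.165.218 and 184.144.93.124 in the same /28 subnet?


Mask: 255.255.255.240
219.233.165.218 AND mask = 219.233.165.208
184.144.93.124 AND mask = 184.144.93.112
No, different subnets (219.233.165.208 vs 184.144.93.112)


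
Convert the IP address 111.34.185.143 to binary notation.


111 = 01101111
34 = 00100010
185 = 10111001
143 = 10001111
Binary: 01101111.00100010.10111001.10001111


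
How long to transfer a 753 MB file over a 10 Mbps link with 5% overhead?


Effective throughput = 10 * (1 - 5/100) = 9.5 Mbps
File size in Mb = 753 * 8 = 6024 Mb
Time = 6024 / 9.5
Time = 634.1053 seconds


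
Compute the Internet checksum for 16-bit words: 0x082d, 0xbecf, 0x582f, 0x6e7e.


Sum all words (with carry folding):
+ 0x082d = 0x082d
+ 0xbecf = 0xc6fc
+ 0x582f = 0x1f2c
+ 0x6e7e = 0x8daa
One's complement: ~0x8daa
Checksum = 0x7255


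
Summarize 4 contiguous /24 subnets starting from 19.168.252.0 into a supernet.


Original prefix: /24
Number of subnets: 4 = 2^2
New prefix = 24 - 2 = 22
Supernet: 19.168.252.0/22


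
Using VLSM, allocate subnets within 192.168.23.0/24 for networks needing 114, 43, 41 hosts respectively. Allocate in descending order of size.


114 hosts -> /25 (126 usable): 192.168.23.0/25
43 hosts -> /26 (62 usable): 192.168.23.128/26
41 hosts -> /26 (62 usable): 192.168.23.192/26
Allocation: 192.168.23.0/25 (114 hosts, 126 usable); 192.168.23.128/26 (43 hosts, 62 usable); 192.168.23.192/26 (41 hosts, 62 usable)


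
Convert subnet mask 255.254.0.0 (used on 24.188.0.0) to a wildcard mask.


Subnet mask: 255.254.0.0
Wildcard = 255.255.255.255 - subnet mask
255 - 255 = 0
255 - 254 = 1
255 - 0 = 255
255 - 0 = 255
Wildcard: 0.1.255.255


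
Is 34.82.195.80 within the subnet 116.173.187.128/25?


Subnet network: 116.173.187.128
Test IP AND mask: 34.82.195.0
No, 34.82.195.80 is not in 116.173.187.128/25


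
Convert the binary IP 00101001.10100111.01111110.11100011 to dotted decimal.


00101001 = 41
10100111 = 167
01111110 = 126
11100011 = 227
IP: 41.167.126.227


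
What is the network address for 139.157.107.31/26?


IP:   10001011.10011101.01101011.00011111
Mask: 11111111.11111111.11111111.11000000
AND operation:
Net:  10001011.10011101.01101011.00000000
Network: 139.157.107.0/26


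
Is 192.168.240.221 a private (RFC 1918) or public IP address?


RFC 1918 private ranges:
  10.0.0.0/8 (10.0.0.0 - 10.255.255.255)
  172.16.0.0/12 (172.16.0.0 - 172.31.255.255)
  192.168.0.0/16 (192.168.0.0 - 192.168.255.255)
Private (in 192.168.0.0/16)


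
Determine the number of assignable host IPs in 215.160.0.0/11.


Host bits = 32 - 11 = 21
Total addresses = 2^21 = 2097152
Usable = total - 2 (network and broadcast)
Usable hosts: 2097150


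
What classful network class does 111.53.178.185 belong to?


First octet: 111
Binary: 01101111
0xxxxxxx -> Class A (1-126)
Class A, default mask 255.0.0.0 (/8)


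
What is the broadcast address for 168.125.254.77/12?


Network: 168.112.0.0/12
Host bits = 20
Set all host bits to 1:
Broadcast: 168.127.255.255


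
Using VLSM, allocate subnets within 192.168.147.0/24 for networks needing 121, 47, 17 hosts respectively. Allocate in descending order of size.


121 hosts -> /25 (126 usable): 192.168.147.0/25
47 hosts -> /26 (62 usable): 192.168.147.128/26
17 hosts -> /27 (30 usable): 192.168.147.192/27
Allocation: 192.168.147.0/25 (121 hosts, 126 usable); 192.168.147.128/26 (47 hosts, 62 usable); 192.168.147.192/27 (17 hosts, 30 usable)


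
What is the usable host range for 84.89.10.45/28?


Network: 84.89.10.32
Broadcast: 84.89.10.47
First usable = network + 1
Last usable = broadcast - 1
Range: 84.89.10.33 to 84.89.10.46


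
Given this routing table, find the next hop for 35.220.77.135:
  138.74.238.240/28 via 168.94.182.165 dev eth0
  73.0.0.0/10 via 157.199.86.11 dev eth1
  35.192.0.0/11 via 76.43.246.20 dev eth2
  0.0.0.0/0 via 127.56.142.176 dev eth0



Longest prefix match for 35.220.77.135:
  /28 138.74.238.240: no
  /10 73.0.0.0: no
  /11 35.192.0.0: MATCH
  /0 0.0.0.0: MATCH
Selected: next-hop 76.43.246.20 via eth2 (matched /11)


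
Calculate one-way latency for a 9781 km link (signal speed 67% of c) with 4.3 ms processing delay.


Speed = 0.67 * 3e5 km/s = 201000 km/s
Propagation delay = 9781 / 201000 = 0.0487 s = 48.6617 ms
Processing delay = 4.3 ms
Total one-way latency = 52.9617 ms


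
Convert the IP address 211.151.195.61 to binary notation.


211 = 11010011
151 = 10010111
195 = 11000011
61 = 00111101
Binary: 11010011.10010111.11000011.00111101


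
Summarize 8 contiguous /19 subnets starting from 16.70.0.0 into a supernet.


Original prefix: /19
Number of subnets: 8 = 2^3
New prefix = 19 - 3 = 16
Supernet: 16.70.0.0/16


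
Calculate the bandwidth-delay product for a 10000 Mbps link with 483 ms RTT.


BDP = bandwidth * RTT
= 10000 Mbps * 483 ms
= 10000 * 1e6 * 483 / 1000 bits
= 4830000000 bits
= 603750000 bytes
= 589599.6094 KB
BDP = 4830000000 bits (603750000 bytes)


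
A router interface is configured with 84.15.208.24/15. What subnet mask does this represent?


/15 means 15 network bits, 17 host bits
Binary: 11111111111111100000000000000000
Mask: 255.254.0.0


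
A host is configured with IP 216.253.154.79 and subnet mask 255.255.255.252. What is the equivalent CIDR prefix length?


Binary: 11111111.11111111.11111111.11111100
Count leading 1s
Prefix: /30


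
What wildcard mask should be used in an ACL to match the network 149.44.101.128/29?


Subnet mask: 255.255.255.248
Wildcard = 255.255.255.255 - subnet mask
255 - 255 = 0
255 - 255 = 0
255 - 255 = 0
255 - 248 = 7
Wildcard: 0.0.0.7


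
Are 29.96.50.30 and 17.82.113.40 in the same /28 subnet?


Mask: 255.255.255.240
29.96.50.30 AND mask = 29.96.50.16
17.82.113.40 AND mask = 17.82.113.32
No, different subnets (29.96.50.16 vs 17.82.113.32)


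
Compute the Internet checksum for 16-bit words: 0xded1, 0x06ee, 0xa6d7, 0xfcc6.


Sum all words (with carry folding):
+ 0xded1 = 0xded1
+ 0x06ee = 0xe5bf
+ 0xa6d7 = 0x8c97
+ 0xfcc6 = 0x895e
One's complement: ~0x895e
Checksum = 0x76a1


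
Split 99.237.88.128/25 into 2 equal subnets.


New prefix = 25 + 1 = 26
Each subnet has 64 addresses
  99.237.88.128/26
  99.237.88.192/26
Subnets: 99.237.88.128/26, 99.237.88.192/26


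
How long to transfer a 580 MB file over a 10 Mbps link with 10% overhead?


Effective throughput = 10 * (1 - 10/100) = 9 Mbps
File size in Mb = 580 * 8 = 4640 Mb
Time = 4640 / 9
Time = 515.5556 seconds


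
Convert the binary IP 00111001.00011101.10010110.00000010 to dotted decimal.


00111001 = 57
00011101 = 29
10010110 = 150
00000010 = 2
IP: 57.29.150.2


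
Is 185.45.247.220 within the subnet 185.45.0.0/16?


Subnet network: 185.45.0.0
Test IP AND mask: 185.45.0.0
Yes, 185.45.247.220 is in 185.45.0.0/16


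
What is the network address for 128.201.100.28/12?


IP:   10000000.11001001.01100100.00011100
Mask: 11111111.11110000.00000000.00000000
AND operation:
Net:  10000000.11000000.00000000.00000000
Network: 128.192.0.0/12


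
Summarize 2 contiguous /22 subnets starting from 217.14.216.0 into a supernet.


Original prefix: /22
Number of subnets: 2 = 2^1
New prefix = 22 - 1 = 21
Supernet: 217.14.216.0/21


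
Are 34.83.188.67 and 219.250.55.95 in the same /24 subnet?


Mask: 255.255.255.0
34.83.188.67 AND mask = 34.83.188.0
219.250.55.95 AND mask = 219.250.55.0
No, different subnets (34.83.188.0 vs 219.250.55.0)


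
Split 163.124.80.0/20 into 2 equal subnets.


New prefix = 20 + 1 = 21
Each subnet has 2048 addresses
  163.124.80.0/21
  163.124.88.0/21
Subnets: 163.124.80.0/21, 163.124.88.0/21


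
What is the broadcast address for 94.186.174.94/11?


Network: 94.160.0.0/11
Host bits = 21
Set all host bits to 1:
Broadcast: 94.191.255.255


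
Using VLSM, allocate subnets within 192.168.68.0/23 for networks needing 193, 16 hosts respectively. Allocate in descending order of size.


193 hosts -> /24 (254 usable): 192.168.68.0/24
16 hosts -> /27 (30 usable): 192.168.69.0/27
Allocation: 192.168.68.0/24 (193 hosts, 254 usable); 192.168.69.0/27 (16 hosts, 30 usable)


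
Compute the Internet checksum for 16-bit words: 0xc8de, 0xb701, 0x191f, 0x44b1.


Sum all words (with carry folding):
+ 0xc8de = 0xc8de
+ 0xb701 = 0x7fe0
+ 0x191f = 0x98ff
+ 0x44b1 = 0xddb0
One's complement: ~0xddb0
Checksum = 0x224f


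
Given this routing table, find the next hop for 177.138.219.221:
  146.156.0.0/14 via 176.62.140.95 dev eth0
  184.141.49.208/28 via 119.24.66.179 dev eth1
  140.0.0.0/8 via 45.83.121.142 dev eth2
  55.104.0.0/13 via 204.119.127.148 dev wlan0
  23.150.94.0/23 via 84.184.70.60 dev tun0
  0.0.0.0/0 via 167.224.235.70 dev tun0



Longest prefix match for 177.138.219.221:
  /14 146.156.0.0: no
  /28 184.141.49.208: no
  /8 140.0.0.0: no
  /13 55.104.0.0: no
  /23 23.150.94.0: no
  /0 0.0.0.0: MATCH
Selected: next-hop 167.224.235.70 via tun0 (matched /0)


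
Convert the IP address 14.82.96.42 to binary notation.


14 = 00001110
82 = 01010010
96 = 01100000
42 = 00101010
Binary: 00001110.01010010.01100000.00101010


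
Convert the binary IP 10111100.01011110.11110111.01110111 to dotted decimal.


10111100 = 188
01011110 = 94
11110111 = 247
01110111 = 119
IP: 188.94.247.119


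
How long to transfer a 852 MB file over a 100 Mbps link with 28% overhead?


Effective throughput = 100 * (1 - 28/100) = 72 Mbps
File size in Mb = 852 * 8 = 6816 Mb
Time = 6816 / 72
Time = 94.6667 seconds


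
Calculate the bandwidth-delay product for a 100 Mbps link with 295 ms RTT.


BDP = bandwidth * RTT
= 100 Mbps * 295 ms
= 100 * 1e6 * 295 / 1000 bits
= 29500000 bits
= 3687500 bytes
= 3601.0742 KB
BDP = 29500000 bits (3687500 bytes)


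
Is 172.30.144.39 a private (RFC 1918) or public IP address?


RFC 1918 private ranges:
  10.0.0.0/8 (10.0.0.0 - 10.255.255.255)
  172.16.0.0/12 (172.16.0.0 - 172.31.255.255)
  192.168.0.0/16 (192.168.0.0 - 192.168.255.255)
Private (in 172.16.0.0/12)


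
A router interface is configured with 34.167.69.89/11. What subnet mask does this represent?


/11 means 11 network bits, 21 host bits
Binary: 11111111111000000000000000000000
Mask: 255.224.0.0


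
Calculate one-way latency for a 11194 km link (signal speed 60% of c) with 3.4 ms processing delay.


Speed = 0.6 * 3e5 km/s = 180000 km/s
Propagation delay = 11194 / 180000 = 0.0622 s = 62.1889 ms
Processing delay = 3.4 ms
Total one-way latency = 65.5889 ms


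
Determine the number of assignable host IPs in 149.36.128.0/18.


Host bits = 32 - 18 = 14
Total addresses = 2^14 = 16384
Usable = total - 2 (network and broadcast)
Usable hosts: 16382


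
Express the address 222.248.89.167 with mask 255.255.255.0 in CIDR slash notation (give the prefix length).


Binary: 11111111.11111111.11111111.00000000
Count leading 1s
Prefix: /24


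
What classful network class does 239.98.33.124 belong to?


First octet: 239
Binary: 11101111
1110xxxx -> Class D (224-239)
Class D (multicast), default mask N/A


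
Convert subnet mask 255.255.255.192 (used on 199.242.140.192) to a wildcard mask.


Subnet mask: 255.255.255.192
Wildcard = 255.255.255.255 - subnet mask
255 - 255 = 0
255 - 255 = 0
255 - 255 = 0
255 - 192 = 63
Wildcard: 0.0.0.63


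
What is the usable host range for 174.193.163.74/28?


Network: 174.193.163.64
Broadcast: 174.193.163.79
First usable = network + 1
Last usable = broadcast - 1
Range: 174.193.163.65 to 174.193.163.78


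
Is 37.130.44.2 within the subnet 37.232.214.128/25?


Subnet network: 37.232.214.128
Test IP AND mask: 37.130.44.0
No, 37.130.44.2 is not in 37.232.214.128/25


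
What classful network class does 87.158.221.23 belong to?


First octet: 87
Binary: 01010111
0xxxxxxx -> Class A (1-126)
Class A, default mask 255.0.0.0 (/8)


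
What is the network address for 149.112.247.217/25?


IP:   10010101.01110000.11110111.11011001
Mask: 11111111.11111111.11111111.10000000
AND operation:
Net:  10010101.01110000.11110111.10000000
Network: 149.112.247.128/25


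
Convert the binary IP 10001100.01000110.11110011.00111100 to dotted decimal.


10001100 = 140
01000110 = 70
11110011 = 243
00111100 = 60
IP: 140.70.243.60


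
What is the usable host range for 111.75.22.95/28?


Network: 111.75.22.80
Broadcast: 111.75.22.95
First usable = network + 1
Last usable = broadcast - 1
Range: 111.75.22.81 to 111.75.22.94


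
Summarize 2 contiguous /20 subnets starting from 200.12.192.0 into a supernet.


Original prefix: /20
Number of subnets: 2 = 2^1
New prefix = 20 - 1 = 19
Supernet: 200.12.192.0/19


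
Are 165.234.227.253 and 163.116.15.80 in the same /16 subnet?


Mask: 255.255.0.0
165.234.227.253 AND mask = 165.234.0.0
163.116.15.80 AND mask = 163.116.0.0
No, different subnets (165.234.0.0 vs 163.116.0.0)


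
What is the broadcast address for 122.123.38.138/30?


Network: 122.123.38.136/30
Host bits = 2
Set all host bits to 1:
Broadcast: 122.123.38.139


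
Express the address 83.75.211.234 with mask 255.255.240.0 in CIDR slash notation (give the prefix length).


Binary: 11111111.11111111.11110000.00000000
Count leading 1s
Prefix: /20


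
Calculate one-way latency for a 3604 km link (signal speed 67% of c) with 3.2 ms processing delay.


Speed = 0.67 * 3e5 km/s = 201000 km/s
Propagation delay = 3604 / 201000 = 0.0179 s = 17.9303 ms
Processing delay = 3.2 ms
Total one-way latency = 21.1303 ms


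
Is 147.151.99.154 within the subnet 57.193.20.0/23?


Subnet network: 57.193.20.0
Test IP AND mask: 147.151.98.0
No, 147.151.99.154 is not in 57.193.20.0/23


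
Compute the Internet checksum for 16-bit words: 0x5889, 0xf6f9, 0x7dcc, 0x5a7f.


Sum all words (with carry folding):
+ 0x5889 = 0x5889
+ 0xf6f9 = 0x4f83
+ 0x7dcc = 0xcd4f
+ 0x5a7f = 0x27cf
One's complement: ~0x27cf
Checksum = 0xd830


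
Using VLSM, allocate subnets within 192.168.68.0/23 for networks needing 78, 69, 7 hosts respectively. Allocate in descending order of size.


78 hosts -> /25 (126 usable): 192.168.68.0/25
69 hosts -> /25 (126 usable): 192.168.68.128/25
7 hosts -> /28 (14 usable): 192.168.69.0/28
Allocation: 192.168.68.0/25 (78 hosts, 126 usable); 192.168.68.128/25 (69 hosts, 126 usable); 192.168.69.0/28 (7 hosts, 14 usable)


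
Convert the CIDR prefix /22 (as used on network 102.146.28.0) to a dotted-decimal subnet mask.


/22 means 22 network bits, 10 host bits
Binary: 11111111111111111111110000000000
Mask: 255.255.252.0


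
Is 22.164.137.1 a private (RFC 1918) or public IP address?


RFC 1918 private ranges:
  10.0.0.0/8 (10.0.0.0 - 10.255.255.255)
  172.16.0.0/12 (172.16.0.0 - 172.31.255.255)
  192.168.0.0/16 (192.168.0.0 - 192.168.255.255)
Public (not in any RFC 1918 range)


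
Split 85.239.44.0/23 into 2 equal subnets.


New prefix = 23 + 1 = 24
Each subnet has 256 addresses
  85.239.44.0/24
  85.239.45.0/24
Subnets: 85.239.44.0/24, 85.239.45.0/24


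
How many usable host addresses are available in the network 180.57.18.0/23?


Host bits = 32 - 23 = 9
Total addresses = 2^9 = 512
Usable = total - 2 (network and broadcast)
Usable hosts: 510


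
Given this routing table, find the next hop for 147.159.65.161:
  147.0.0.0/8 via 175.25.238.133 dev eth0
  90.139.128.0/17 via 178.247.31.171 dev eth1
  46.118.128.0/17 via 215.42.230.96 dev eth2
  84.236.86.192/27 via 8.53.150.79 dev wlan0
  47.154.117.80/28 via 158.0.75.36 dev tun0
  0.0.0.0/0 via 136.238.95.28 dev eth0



Longest prefix match for 147.159.65.161:
  /8 147.0.0.0: MATCH
  /17 90.139.128.0: no
  /17 46.118.128.0: no
  /27 84.236.86.192: no
  /28 47.154.117.80: no
  /0 0.0.0.0: MATCH
Selected: next-hop 175.25.238.133 via eth0 (matched /8)


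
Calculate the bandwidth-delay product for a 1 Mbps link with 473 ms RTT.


BDP = bandwidth * RTT
= 1 Mbps * 473 ms
= 1 * 1e6 * 473 / 1000 bits
= 473000 bits
= 59125 bytes
= 57.7393 KB
BDP = 473000 bits (59125 bytes)


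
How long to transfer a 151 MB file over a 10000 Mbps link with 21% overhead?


Effective throughput = 10000 * (1 - 21/100) = 7900 Mbps
File size in Mb = 151 * 8 = 1208 Mb
Time = 1208 / 7900
Time = 0.1529 seconds


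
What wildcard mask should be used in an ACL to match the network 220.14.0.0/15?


Subnet mask: 255.254.0.0
Wildcard = 255.255.255.255 - subnet mask
255 - 255 = 0
255 - 254 = 1
255 - 0 = 255
255 - 0 = 255
Wildcard: 0.1.255.255


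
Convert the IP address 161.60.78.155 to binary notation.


161 = 10100001
60 = 00111100
78 = 01001110
155 = 10011011
Binary: 10100001.00111100.01001110.10011011


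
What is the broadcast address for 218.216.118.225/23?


Network: 218.216.118.0/23
Host bits = 9
Set all host bits to 1:
Broadcast: 218.216.119.255


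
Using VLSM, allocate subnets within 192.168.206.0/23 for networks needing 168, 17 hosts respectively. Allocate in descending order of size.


168 hosts -> /24 (254 usable): 192.168.206.0/24
17 hosts -> /27 (30 usable): 192.168.207.0/27
Allocation: 192.168.206.0/24 (168 hosts, 254 usable); 192.168.207.0/27 (17 hosts, 30 usable)


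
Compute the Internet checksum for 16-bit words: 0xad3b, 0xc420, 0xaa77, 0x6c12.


Sum all words (with carry folding):
+ 0xad3b = 0xad3b
+ 0xc420 = 0x715c
+ 0xaa77 = 0x1bd4
+ 0x6c12 = 0x87e6
One's complement: ~0x87e6
Checksum = 0x7819


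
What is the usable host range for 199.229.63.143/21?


Network: 199.229.56.0
Broadcast: 199.229.63.255
First usable = network + 1
Last usable = broadcast - 1
Range: 199.229.56.1 to 199.229.63.254


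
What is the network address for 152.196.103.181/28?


IP:   10011000.11000100.01100111.10110101
Mask: 11111111.11111111.11111111.11110000
AND operation:
Net:  10011000.11000100.01100111.10110000
Network: 152.196.103.176/28


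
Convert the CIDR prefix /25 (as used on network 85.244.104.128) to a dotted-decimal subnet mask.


/25 means 25 network bits, 7 host bits
Binary: 11111111111111111111111110000000
Mask: 255.255.255.128


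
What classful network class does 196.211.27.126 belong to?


First octet: 196
Binary: 11000100
110xxxxx -> Class C (192-223)
Class C, default mask 255.255.255.0 (/24)


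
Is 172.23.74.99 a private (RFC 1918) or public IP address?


RFC 1918 private ranges:
  10.0.0.0/8 (10.0.0.0 - 10.255.255.255)
  172.16.0.0/12 (172.16.0.0 - 172.31.255.255)
  192.168.0.0/16 (192.168.0.0 - 192.168.255.255)
Private (in 172.16.0.0/12)


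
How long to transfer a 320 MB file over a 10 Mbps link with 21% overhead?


Effective throughput = 10 * (1 - 21/100) = 7.9 Mbps
File size in Mb = 320 * 8 = 2560 Mb
Time = 2560 / 7.9
Time = 324.0506 seconds


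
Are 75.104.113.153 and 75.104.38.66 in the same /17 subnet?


Mask: 255.255.128.0
75.104.113.153 AND mask = 75.104.0.0
75.104.38.66 AND mask = 75.104.0.0
Yes, same subnet (75.104.0.0)


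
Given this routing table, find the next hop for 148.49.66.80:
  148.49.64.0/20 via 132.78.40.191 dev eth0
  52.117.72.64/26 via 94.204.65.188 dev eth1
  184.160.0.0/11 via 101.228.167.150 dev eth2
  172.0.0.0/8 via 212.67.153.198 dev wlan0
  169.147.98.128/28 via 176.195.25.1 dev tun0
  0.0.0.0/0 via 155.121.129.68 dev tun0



Longest prefix match for 148.49.66.80:
  /20 148.49.64.0: MATCH
  /26 52.117.72.64: no
  /11 184.160.0.0: no
  /8 172.0.0.0: no
  /28 169.147.98.128: no
  /0 0.0.0.0: MATCH
Selected: next-hop 132.78.40.191 via eth0 (matched /20)


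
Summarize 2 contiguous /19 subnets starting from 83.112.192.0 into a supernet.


Original prefix: /19
Number of subnets: 2 = 2^1
New prefix = 19 - 1 = 18
Supernet: 83.112.192.0/18


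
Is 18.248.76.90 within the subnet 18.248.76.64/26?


Subnet network: 18.248.76.64
Test IP AND mask: 18.248.76.64
Yes, 18.248.76.90 is in 18.248.76.64/26


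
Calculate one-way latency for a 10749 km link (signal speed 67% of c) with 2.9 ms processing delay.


Speed = 0.67 * 3e5 km/s = 201000 km/s
Propagation delay = 10749 / 201000 = 0.0535 s = 53.4776 ms
Processing delay = 2.9 ms
Total one-way latency = 56.3776 ms


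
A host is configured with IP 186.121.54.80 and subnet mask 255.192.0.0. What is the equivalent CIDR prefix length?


Binary: 11111111.11000000.00000000.00000000
Count leading 1s
Prefix: /10


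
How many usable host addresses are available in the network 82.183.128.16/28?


Host bits = 32 - 28 = 4
Total addresses = 2^4 = 16
Usable = total - 2 (network and broadcast)
Usable hosts: 14


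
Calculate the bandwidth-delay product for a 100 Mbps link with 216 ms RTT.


BDP = bandwidth * RTT
= 100 Mbps * 216 ms
= 100 * 1e6 * 216 / 1000 bits
= 21600000 bits
= 2700000 bytes
= 2636.7188 KB
BDP = 21600000 bits (2700000 bytes)


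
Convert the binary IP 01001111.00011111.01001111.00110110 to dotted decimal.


01001111 = 79
00011111 = 31
01001111 = 79
00110110 = 54
IP: 79.31.79.54


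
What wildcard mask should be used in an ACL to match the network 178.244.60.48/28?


Subnet mask: 255.255.255.240
Wildcard = 255.255.255.255 - subnet mask
255 - 255 = 0
255 - 255 = 0
255 - 255 = 0
255 - 240 = 15
Wildcard: 0.0.0.15


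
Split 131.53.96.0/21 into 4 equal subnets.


New prefix = 21 + 2 = 23
Each subnet has 512 addresses
  131.53.96.0/23
  131.53.98.0/23
  131.53.100.0/23
  131.53.102.0/23
Subnets: 131.53.96.0/23, 131.53.98.0/23, 131.53.100.0/23, 131.53.102.0/23


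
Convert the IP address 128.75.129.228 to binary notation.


128 = 10000000
75 = 01001011
129 = 10000001
228 = 11100100
Binary: 10000000.01001011.10000001.11100100


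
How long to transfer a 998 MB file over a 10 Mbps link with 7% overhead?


Effective throughput = 10 * (1 - 7/100) = 9.3 Mbps
File size in Mb = 998 * 8 = 7984 Mb
Time = 7984 / 9.3
Time = 858.4946 seconds


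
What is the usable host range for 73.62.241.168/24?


Network: 73.62.241.0
Broadcast: 73.62.241.255
First usable = network + 1
Last usable = broadcast - 1
Range: 73.62.241.1 to 73.62.241.254


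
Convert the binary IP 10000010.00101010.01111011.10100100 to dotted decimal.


10000010 = 130
00101010 = 42
01111011 = 123
10100100 = 164
IP: 130.42.123.164


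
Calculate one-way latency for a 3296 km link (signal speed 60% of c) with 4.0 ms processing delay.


Speed = 0.6 * 3e5 km/s = 180000 km/s
Propagation delay = 3296 / 180000 = 0.0183 s = 18.3111 ms
Processing delay = 4.0 ms
Total one-way latency = 22.3111 ms


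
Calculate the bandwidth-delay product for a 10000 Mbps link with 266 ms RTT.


BDP = bandwidth * RTT
= 10000 Mbps * 266 ms
= 10000 * 1e6 * 266 / 1000 bits
= 2660000000 bits
= 332500000 bytes
= 324707.0312 KB
BDP = 2660000000 bits (332500000 bytes)


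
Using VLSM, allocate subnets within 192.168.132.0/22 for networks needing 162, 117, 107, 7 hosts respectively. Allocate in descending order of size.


162 hosts -> /24 (254 usable): 192.168.132.0/24
117 hosts -> /25 (126 usable): 192.168.133.0/25
107 hosts -> /25 (126 usable): 192.168.133.128/25
7 hosts -> /28 (14 usable): 192.168.134.0/28
Allocation: 192.168.132.0/24 (162 hosts, 254 usable); 192.168.133.0/25 (117 hosts, 126 usable); 192.168.133.128/25 (107 hosts, 126 usable); 192.168.134.0/28 (7 hosts, 14 usable)


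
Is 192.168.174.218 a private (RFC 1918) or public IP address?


RFC 1918 private ranges:
  10.0.0.0/8 (10.0.0.0 - 10.255.255.255)
  172.16.0.0/12 (172.16.0.0 - 172.31.255.255)
  192.168.0.0/16 (192.168.0.0 - 192.168.255.255)
Private (in 192.168.0.0/16)


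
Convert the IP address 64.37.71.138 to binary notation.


64 = 01000000
37 = 00100101
71 = 01000111
138 = 10001010
Binary: 01000000.00100101.01000111.10001010


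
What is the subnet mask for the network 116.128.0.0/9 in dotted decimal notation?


/9 means 9 network bits, 23 host bits
Binary: 11111111100000000000000000000000
Mask: 255.128.0.0


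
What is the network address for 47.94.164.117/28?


IP:   00101111.01011110.10100100.01110101
Mask: 11111111.11111111.11111111.11110000
AND operation:
Net:  00101111.01011110.10100100.01110000
Network: 47.94.164.112/28


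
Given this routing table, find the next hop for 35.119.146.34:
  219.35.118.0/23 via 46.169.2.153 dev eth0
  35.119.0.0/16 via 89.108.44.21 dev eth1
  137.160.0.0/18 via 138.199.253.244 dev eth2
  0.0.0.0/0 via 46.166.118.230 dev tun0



Longest prefix match for 35.119.146.34:
  /23 219.35.118.0: no
  /16 35.119.0.0: MATCH
  /18 137.160.0.0: no
  /0 0.0.0.0: MATCH
Selected: next-hop 89.108.44.21 via eth1 (matched /16)


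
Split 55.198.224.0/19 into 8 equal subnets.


New prefix = 19 + 3 = 22
Each subnet has 1024 addresses
  55.198.224.0/22
  55.198.228.0/22
  55.198.232.0/22
  55.198.236.0/22
  55.198.240.0/22
  55.198.244.0/22
  55.198.248.0/22
  55.198.252.0/22
Subnets: 55.198.224.0/22, 55.198.228.0/22, 55.198.232.0/22, 55.198.236.0/22, 55.198.240.0/22, 55.198.244.0/22, 55.198.248.0/22, 55.198.252.0/22


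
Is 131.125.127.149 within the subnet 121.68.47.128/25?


Subnet network: 121.68.47.128
Test IP AND mask: 131.125.127.128
No, 131.125.127.149 is not in 121.68.47.128/25


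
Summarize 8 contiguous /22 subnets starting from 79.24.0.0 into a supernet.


Original prefix: /22
Number of subnets: 8 = 2^3
New prefix = 22 - 3 = 19
Supernet: 79.24.0.0/19


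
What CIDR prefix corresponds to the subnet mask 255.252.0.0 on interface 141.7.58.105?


Binary: 11111111.11111100.00000000.00000000
Count leading 1s
Prefix: /14


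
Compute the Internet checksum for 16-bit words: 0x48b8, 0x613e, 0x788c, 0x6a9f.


Sum all words (with carry folding):
+ 0x48b8 = 0x48b8
+ 0x613e = 0xa9f6
+ 0x788c = 0x2283
+ 0x6a9f = 0x8d22
One's complement: ~0x8d22
Checksum = 0x72dd


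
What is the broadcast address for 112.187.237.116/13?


Network: 112.184.0.0/13
Host bits = 19
Set all host bits to 1:
Broadcast: 112.191.255.255


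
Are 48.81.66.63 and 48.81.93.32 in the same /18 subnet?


Mask: 255.255.192.0
48.81.66.63 AND mask = 48.81.64.0
48.81.93.32 AND mask = 48.81.64.0
Yes, same subnet (48.81.64.0)


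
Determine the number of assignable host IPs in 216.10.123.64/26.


Host bits = 32 - 26 = 6
Total addresses = 2^6 = 64
Usable = total - 2 (network and broadcast)
Usable hosts: 62


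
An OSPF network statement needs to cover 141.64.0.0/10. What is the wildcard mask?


Subnet mask: 255.192.0.0
Wildcard = 255.255.255.255 - subnet mask
255 - 255 = 0
255 - 192 = 63
255 - 0 = 255
255 - 0 = 255
Wildcard: 0.63.255.255


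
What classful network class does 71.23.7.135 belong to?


First octet: 71
Binary: 01000111
0xxxxxxx -> Class A (1-126)
Class A, default mask 255.0.0.0 (/8)
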